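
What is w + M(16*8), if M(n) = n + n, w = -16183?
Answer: -15927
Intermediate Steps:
M(n) = 2*n
w + M(16*8) = -16183 + 2*(16*8) = -16183 + 2*128 = -16183 + 256 = -15927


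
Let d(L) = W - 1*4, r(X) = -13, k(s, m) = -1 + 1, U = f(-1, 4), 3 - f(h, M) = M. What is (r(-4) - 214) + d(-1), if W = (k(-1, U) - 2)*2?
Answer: -235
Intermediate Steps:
f(h, M) = 3 - M
U = -1 (U = 3 - 1*4 = 3 - 4 = -1)
k(s, m) = 0
W = -4 (W = (0 - 2)*2 = -2*2 = -4)
d(L) = -8 (d(L) = -4 - 1*4 = -4 - 4 = -8)
(r(-4) - 214) + d(-1) = (-13 - 214) - 8 = -227 - 8 = -235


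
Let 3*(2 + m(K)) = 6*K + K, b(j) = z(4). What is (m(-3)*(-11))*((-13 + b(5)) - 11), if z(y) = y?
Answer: -1980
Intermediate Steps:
b(j) = 4
m(K) = -2 + 7*K/3 (m(K) = -2 + (6*K + K)/3 = -2 + (7*K)/3 = -2 + 7*K/3)
(m(-3)*(-11))*((-13 + b(5)) - 11) = ((-2 + (7/3)*(-3))*(-11))*((-13 + 4) - 11) = ((-2 - 7)*(-11))*(-9 - 11) = -9*(-11)*(-20) = 99*(-20) = -1980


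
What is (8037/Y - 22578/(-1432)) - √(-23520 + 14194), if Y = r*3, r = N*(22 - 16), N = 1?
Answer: 330983/716 - I*√9326 ≈ 462.27 - 96.571*I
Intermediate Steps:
r = 6 (r = 1*(22 - 16) = 1*6 = 6)
Y = 18 (Y = 6*3 = 18)
(8037/Y - 22578/(-1432)) - √(-23520 + 14194) = (8037/18 - 22578/(-1432)) - √(-23520 + 14194) = (8037*(1/18) - 22578*(-1/1432)) - √(-9326) = (893/2 + 11289/716) - I*√9326 = 330983/716 - I*√9326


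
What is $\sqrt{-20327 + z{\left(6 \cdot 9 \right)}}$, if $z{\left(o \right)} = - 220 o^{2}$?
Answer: $i \sqrt{661847} \approx 813.54 i$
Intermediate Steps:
$\sqrt{-20327 + z{\left(6 \cdot 9 \right)}} = \sqrt{-20327 - 220 \left(6 \cdot 9\right)^{2}} = \sqrt{-20327 - 220 \cdot 54^{2}} = \sqrt{-20327 - 641520} = \sqrt{-661847} = i \sqrt{661847}$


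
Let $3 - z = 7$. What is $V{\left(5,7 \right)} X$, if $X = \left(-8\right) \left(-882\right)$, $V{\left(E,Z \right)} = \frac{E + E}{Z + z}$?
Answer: $23520$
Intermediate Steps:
$z = -4$ ($z = 3 - 7 = -4$)
$V{\left(E,Z \right)} = \frac{2 E}{-4 + Z}$ ($V{\left(E,Z \right)} = \frac{E + E}{Z - 4} = \frac{2 E}{-4 + Z}$)
$X = 7056$
$V{\left(5,7 \right)} X = 2 \cdot 5 \frac{1}{-4 + 7} \cdot 7056 = 2 \cdot 5 \cdot \frac{1}{3} \cdot 7056 = \frac{10}{3} \cdot 7056 = 23520$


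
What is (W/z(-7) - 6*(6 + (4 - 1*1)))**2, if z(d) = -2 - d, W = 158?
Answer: 12544/25 ≈ 501.76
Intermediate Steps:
(W/z(-7) - 6*(6 + (4 - 1*1)))**2 = (158/(-2 - 1*(-7)) - 6*(6 + (4 - 1*1)))**2 = (158/(-2 + 7) - 6*(6 + (4 - 1)))**2 = (158/5 - 6*(6 + 3))**2 = (158*(1/5) - 6*9)**2 = (158/5 - 54)**2 = (-112/5)**2 = 12544/25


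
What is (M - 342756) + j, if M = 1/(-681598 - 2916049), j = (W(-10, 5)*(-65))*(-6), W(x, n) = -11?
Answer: -1248549000763/3597647 ≈ -3.4705e+5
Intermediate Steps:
j = -4290 (j = -11*(-65)*(-6) = 715*(-6) = -4290)
M = -1/3597647 (M = 1/(-3597647) = -1/3597647 ≈ -2.7796e-7)
(M - 342756) + j = (-1/3597647 - 342756) - 4290 = -1233115095133/3597647 - 4290 = -1248549000763/3597647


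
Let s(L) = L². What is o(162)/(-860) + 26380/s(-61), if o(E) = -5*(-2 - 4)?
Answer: 2257517/320006 ≈ 7.0546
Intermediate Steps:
o(E) = 30 (o(E) = -5*(-6) = 30)
o(162)/(-860) + 26380/s(-61) = 30/(-860) + 26380/((-61)²) = 30*(-1/860) + 26380/3721 = -3/86 + 26380*(1/3721) = -3/86 + 26380/3721 = 2257517/320006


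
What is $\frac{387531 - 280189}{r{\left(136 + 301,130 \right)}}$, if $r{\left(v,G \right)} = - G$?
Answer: $- \frac{53671}{65} \approx -825.71$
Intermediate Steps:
$\frac{387531 - 280189}{r{\left(136 + 301,130 \right)}} = \frac{387531 - 280189}{\left(-1\right) 130} = \frac{387531 - 280189}{-130} = 107342 \left(- \frac{1}{130}\right) = - \frac{53671}{65}$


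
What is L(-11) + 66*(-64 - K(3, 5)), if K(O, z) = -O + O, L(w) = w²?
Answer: -4103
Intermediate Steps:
K(O, z) = 0
L(-11) + 66*(-64 - K(3, 5)) = (-11)² + 66*(-64 - 1*0) = 121 + 66*(-64 + 0) = 121 + 66*(-64) = 121 - 4224 = -4103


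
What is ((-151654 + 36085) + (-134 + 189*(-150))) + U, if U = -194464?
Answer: -338517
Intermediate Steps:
((-151654 + 36085) + (-134 + 189*(-150))) + U = ((-151654 + 36085) + (-134 + 189*(-150))) - 194464 = (-115569 + (-134 - 28350)) - 194464 = (-115569 - 28484) - 194464 = -144053 - 194464 = -338517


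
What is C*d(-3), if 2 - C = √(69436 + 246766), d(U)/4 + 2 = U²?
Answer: 56 - 28*√316202 ≈ -15689.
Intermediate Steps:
d(U) = -8 + 4*U²
C = 2 - √316202 (C = 2 - √(69436 + 246766) = 2 - √316202 ≈ -560.32)
C*d(-3) = (2 - √316202)*(-8 + 4*(-3)²) = (2 - √316202)*(-8 + 4*9) = (2 - √316202)*(-8 + 36) = (2 - √316202)*28 = 56 - 28*√316202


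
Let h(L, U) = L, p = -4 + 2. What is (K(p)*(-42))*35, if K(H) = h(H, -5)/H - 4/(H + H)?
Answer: -2940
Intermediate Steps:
p = -2
K(H) = 1 - 2/H (K(H) = H/H - 4/(H + H) = 1 - 4*1/(2*H) = 1 - 2/H)
(K(p)*(-42))*35 = (((-2 - 2)/(-2))*(-42))*35 = (-1/2*(-4)*(-42))*35 = (2*(-42))*35 = -84*35 = -2940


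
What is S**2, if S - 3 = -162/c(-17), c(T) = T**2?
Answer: 497025/83521 ≈ 5.9509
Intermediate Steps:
S = 705/289 (S = 3 - 162/((-17)**2) = 3 - 162/289 = 705/289 ≈ 2.4394)
S**2 = (705/289)**2 = 497025/83521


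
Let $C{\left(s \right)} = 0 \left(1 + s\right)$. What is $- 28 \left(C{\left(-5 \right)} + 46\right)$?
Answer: $-1288$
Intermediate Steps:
$C{\left(s \right)} = 0$
$- 28 \left(C{\left(-5 \right)} + 46\right) = - 28 \left(0 + 46\right) = \left(-28\right) 46 = -1288$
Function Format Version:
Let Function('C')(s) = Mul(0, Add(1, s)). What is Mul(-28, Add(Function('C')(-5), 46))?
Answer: -1288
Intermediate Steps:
Function('C')(s) = 0
Mul(-28, Add(Function('C')(-5), 46)) = Mul(-28, Add(0, 46)) = Mul(-28, 46) = -1288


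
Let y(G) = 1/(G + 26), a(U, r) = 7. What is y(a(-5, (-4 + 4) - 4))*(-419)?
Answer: -419/33 ≈ -12.697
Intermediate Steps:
y(G) = 1/(26 + G)
y(a(-5, (-4 + 4) - 4))*(-419) = -419/(26 + 7) = -419/33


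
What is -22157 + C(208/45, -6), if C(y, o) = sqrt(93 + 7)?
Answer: -22147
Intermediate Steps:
C(y, o) = 10 (C(y, o) = sqrt(100) = 10)
-22157 + C(208/45, -6) = -22157 + 10 = -22147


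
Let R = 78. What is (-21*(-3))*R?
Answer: 4914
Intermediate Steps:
(-21*(-3))*R = -21*(-3)*78 = 63*78 = 4914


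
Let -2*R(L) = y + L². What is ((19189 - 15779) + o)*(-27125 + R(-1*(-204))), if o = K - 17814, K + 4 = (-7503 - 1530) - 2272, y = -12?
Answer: 1232346951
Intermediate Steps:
K = -11309 (K = -4 + ((-7503 - 1530) - 2272) = -4 + (-9033 - 2272) = -4 - 11305 = -11309)
o = -29123 (o = -11309 - 17814 = -29123)
R(L) = 6 - L²/2 (R(L) = -(-12 + L²)/2 = 6 - L²/2)
((19189 - 15779) + o)*(-27125 + R(-1*(-204))) = ((19189 - 15779) - 29123)*(-27125 + (6 - (-1*(-204))²/2)) = (3410 - 29123)*(-27125 + (6 - ½*204²)) = -25713*(-27125 + (6 - ½*41616)) = -25713*(-27125 + (6 - 20808)) = -25713*(-27125 - 20802) = -25713*(-47927) = 1232346951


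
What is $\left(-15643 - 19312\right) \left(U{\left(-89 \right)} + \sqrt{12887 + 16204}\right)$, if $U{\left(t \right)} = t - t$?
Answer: $- 34955 \sqrt{29091} \approx -5.962 \cdot 10^{6}$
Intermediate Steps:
$U{\left(t \right)} = 0$
$\left(-15643 - 19312\right) \left(U{\left(-89 \right)} + \sqrt{12887 + 16204}\right) = \left(-15643 - 19312\right) \left(0 + \sqrt{12887 + 16204}\right) = \left(-15643 - 19312\right) \left(0 + \sqrt{29091}\right) = \left(-15643 - 19312\right) \sqrt{29091} = - 34955 \sqrt{29091}$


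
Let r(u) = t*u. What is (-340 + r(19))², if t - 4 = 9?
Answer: 8649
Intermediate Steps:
t = 13 (t = 4 + 9 = 13)
r(u) = 13*u
(-340 + r(19))² = (-340 + 13*19)² = (-340 + 247)² = (-93)² = 8649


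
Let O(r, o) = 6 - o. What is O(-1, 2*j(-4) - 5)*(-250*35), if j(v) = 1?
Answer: -78750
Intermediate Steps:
O(-1, 2*j(-4) - 5)*(-250*35) = (6 - (2*1 - 5))*(-250*35) = (6 - (2 - 5))*(-8750) = (6 - 1*(-3))*(-8750) = (6 + 3)*(-8750) = 9*(-8750) = -78750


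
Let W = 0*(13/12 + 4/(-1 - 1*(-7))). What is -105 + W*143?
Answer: -105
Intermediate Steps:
W = 0 (W = 0*(13*(1/12) + 4/(-1 + 7)) = 0*(13/12 + 4/6) = 0*(13/12 + 4*(⅙)) = 0*(13/12 + ⅔) = 0*(7/4) = 0)
-105 + W*143 = -105 + 0*143 = -105 + 0 = -105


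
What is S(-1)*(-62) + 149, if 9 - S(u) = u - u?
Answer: -409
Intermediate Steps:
S(u) = 9 (S(u) = 9 - (u - u) = 9 - 1*0 = 9 + 0 = 9)
S(-1)*(-62) + 149 = 9*(-62) + 149 = -558 + 149 = -409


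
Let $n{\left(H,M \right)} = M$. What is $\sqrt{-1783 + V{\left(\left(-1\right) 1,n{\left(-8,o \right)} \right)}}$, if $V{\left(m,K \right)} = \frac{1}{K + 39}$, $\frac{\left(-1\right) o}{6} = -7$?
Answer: $\frac{i \sqrt{144422}}{9} \approx 42.225 i$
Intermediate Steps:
$o = 42$ ($o = \left(-6\right) \left(-7\right) = 42$)
$V{\left(m,K \right)} = \frac{1}{39 + K}$
$\sqrt{-1783 + V{\left(\left(-1\right) 1,n{\left(-8,o \right)} \right)}} = \sqrt{-1783 + \frac{1}{39 + 42}} = \sqrt{-1783 + \frac{1}{81}} = \sqrt{- \frac{144422}{81}} = \frac{i \sqrt{144422}}{9}$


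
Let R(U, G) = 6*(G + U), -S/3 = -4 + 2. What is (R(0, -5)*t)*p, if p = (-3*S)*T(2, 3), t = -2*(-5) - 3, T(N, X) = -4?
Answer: -15120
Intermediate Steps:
S = 6 (S = -3*(-4 + 2) = -3*(-2) = 6)
R(U, G) = 6*G + 6*U
t = 7 (t = 10 - 3 = 7)
p = 72 (p = -3*6*(-4) = -18*(-4) = 72)
(R(0, -5)*t)*p = ((6*(-5) + 6*0)*7)*72 = ((-30 + 0)*7)*72 = -30*7*72 = -210*72 = -15120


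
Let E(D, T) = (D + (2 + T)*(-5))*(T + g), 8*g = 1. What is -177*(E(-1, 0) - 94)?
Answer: 135051/8 ≈ 16881.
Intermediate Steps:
g = ⅛ (g = (⅛)*1 = ⅛ ≈ 0.12500)
E(D, T) = (⅛ + T)*(-10 + D - 5*T) (E(D, T) = (D + (2 + T)*(-5))*(T + ⅛) = (D + (-10 - 5*T))*(⅛ + T) = (-10 + D - 5*T)*(⅛ + T) = (⅛ + T)*(-10 + D - 5*T))
-177*(E(-1, 0) - 94) = -177*((-5/4 - 5*0² - 85/8*0 + (⅛)*(-1) - 1*0) - 94) = -177*((-5/4 - 5*0 + 0 - ⅛ + 0) - 94) = -177*((-5/4 + 0 + 0 - ⅛ + 0) - 94) = -177*(-11/8 - 94) = -177*(-763/8) = 135051/8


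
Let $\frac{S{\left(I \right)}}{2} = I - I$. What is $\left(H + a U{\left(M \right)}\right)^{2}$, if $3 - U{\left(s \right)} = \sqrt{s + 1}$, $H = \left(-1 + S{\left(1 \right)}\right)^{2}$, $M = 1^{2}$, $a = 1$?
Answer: $\left(4 - \sqrt{2}\right)^{2} \approx 6.6863$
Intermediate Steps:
$S{\left(I \right)} = 0$ ($S{\left(I \right)} = 2 \left(I - I\right) = 2 \cdot 0 = 0$)
$M = 1$
$H = 1$ ($H = \left(-1 + 0\right)^{2} = \left(-1\right)^{2} = 1$)
$U{\left(s \right)} = 3 - \sqrt{1 + s}$ ($U{\left(s \right)} = 3 - \sqrt{s + 1} = 3 - \sqrt{1 + s}$)
$\left(H + a U{\left(M \right)}\right)^{2} = \left(1 + 1 \left(3 - \sqrt{1 + 1}\right)\right)^{2} = \left(1 + 1 \left(3 - \sqrt{2}\right)\right)^{2} = \left(1 + \left(3 - \sqrt{2}\right)\right)^{2} = \left(4 - \sqrt{2}\right)^{2}$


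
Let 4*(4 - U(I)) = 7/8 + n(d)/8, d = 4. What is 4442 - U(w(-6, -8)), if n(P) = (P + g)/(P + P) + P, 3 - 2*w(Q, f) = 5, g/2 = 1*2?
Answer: 35507/8 ≈ 4438.4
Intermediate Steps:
g = 4 (g = 2*(1*2) = 2*2 = 4)
w(Q, f) = -1 (w(Q, f) = 3/2 - 1/2*5 = 3/2 - 5/2 = -1)
n(P) = P + (4 + P)/(2*P) (n(P) = (P + 4)/(P + P) + P = (4 + P)/((2*P)) + P = (4 + P)*(1/(2*P)) + P = (4 + P)/(2*P) + P = P + (4 + P)/(2*P))
U(I) = 29/8 (U(I) = 4 - (7/8 + (1/2 + 4 + 2/4)/8)/4 = 4 - (7*(1/8) + (1/2 + 4 + 2*(1/4))*(1/8))/4 = 4 - (7/8 + (1/2 + 4 + 1/2)*(1/8))/4 = 4 - (7/8 + 5*(1/8))/4 = 4 - (7/8 + 5/8)/4 = 4 - 1/4*3/2 = 4 - 3/8 = 29/8)
4442 - U(w(-6, -8)) = 4442 - 1*29/8 = 4442 - 29/8 = 35507/8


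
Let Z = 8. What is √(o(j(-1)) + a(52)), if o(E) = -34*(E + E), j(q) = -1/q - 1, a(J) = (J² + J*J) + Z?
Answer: 2*√1354 ≈ 73.594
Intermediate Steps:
a(J) = 8 + 2*J² (a(J) = (J² + J*J) + 8 = (J² + J²) + 8 = 2*J² + 8 = 8 + 2*J²)
j(q) = -1 - 1/q
o(E) = -68*E
√(o(j(-1)) + a(52)) = √(-68*(-1 - 1*(-1))/(-1) + (8 + 2*52²)) = √(-(-68)*(-1 + 1) + (8 + 2*2704)) = √(-(-68)*0 + (8 + 5408)) = √(-68*0 + 5416) = √(0 + 5416) = √5416 = 2*√1354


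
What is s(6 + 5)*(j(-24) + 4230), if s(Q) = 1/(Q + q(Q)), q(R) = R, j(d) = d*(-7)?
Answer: 2199/11 ≈ 199.91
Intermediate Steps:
j(d) = -7*d
s(Q) = 1/(2*Q) (s(Q) = 1/(Q + Q) = 1/(2*Q))
s(6 + 5)*(j(-24) + 4230) = (1/(2*(6 + 5)))*(-7*(-24) + 4230) = ((1/2)/11)*(168 + 4230) = ((1/2)*(1/11))*4398 = (1/22)*4398 = 2199/11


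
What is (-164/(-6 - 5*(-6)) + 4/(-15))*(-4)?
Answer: 142/5 ≈ 28.400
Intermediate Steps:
(-164/(-6 - 5*(-6)) + 4/(-15))*(-4) = (-164/(-6 + 30) + 4*(-1/15))*(-4) = (-164/24 - 4/15)*(-4) = (-164*1/24 - 4/15)*(-4) = (-41/6 - 4/15)*(-4) = -71/10*(-4) = 142/5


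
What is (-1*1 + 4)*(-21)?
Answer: -63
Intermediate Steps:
(-1*1 + 4)*(-21) = (-1 + 4)*(-21) = 3*(-21) = -63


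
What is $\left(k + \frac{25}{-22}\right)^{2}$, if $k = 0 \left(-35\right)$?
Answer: $\frac{625}{484} \approx 1.2913$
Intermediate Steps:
$k = 0$
$\left(k + \frac{25}{-22}\right)^{2} = \left(0 + \frac{25}{-22}\right)^{2} = \left(0 + 25 \left(- \frac{1}{22}\right)\right)^{2} = \left(0 - \frac{25}{22}\right)^{2} = \left(- \frac{25}{22}\right)^{2} = \frac{625}{484}$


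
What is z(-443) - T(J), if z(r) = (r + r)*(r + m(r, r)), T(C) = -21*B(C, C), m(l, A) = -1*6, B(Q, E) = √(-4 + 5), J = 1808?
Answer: 397835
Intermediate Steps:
B(Q, E) = 1 (B(Q, E) = √1 = 1)
m(l, A) = -6
T(C) = -21 (T(C) = -21*1 = -21)
z(r) = 2*r*(-6 + r) (z(r) = (r + r)*(r - 6) = (2*r)*(-6 + r) = 2*r*(-6 + r))
z(-443) - T(J) = 2*(-443)*(-6 - 443) - 1*(-21) = 2*(-443)*(-449) + 21 = 397814 + 21 = 397835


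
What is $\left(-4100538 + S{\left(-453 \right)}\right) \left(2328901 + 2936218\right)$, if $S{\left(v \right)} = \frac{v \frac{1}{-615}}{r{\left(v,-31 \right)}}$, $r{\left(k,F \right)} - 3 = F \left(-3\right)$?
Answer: $- \frac{424887667314519991}{19680} \approx -2.159 \cdot 10^{13}$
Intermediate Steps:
$r{\left(k,F \right)} = 3 - 3 F$ ($r{\left(k,F \right)} = 3 + F \left(-3\right) = 3 - 3 F$)
$S{\left(v \right)} = - \frac{v}{59040}$ ($S{\left(v \right)} = \frac{v \frac{1}{-615}}{3 - -93} = \frac{v \left(- \frac{1}{615}\right)}{3 + 93} = \frac{\left(- \frac{1}{615}\right) v}{96} = - \frac{v}{615} \cdot \frac{1}{96} = - \frac{v}{59040}$)
$\left(-4100538 + S{\left(-453 \right)}\right) \left(2328901 + 2936218\right) = \left(-4100538 - - \frac{151}{19680}\right) \left(2328901 + 2936218\right) = \left(-4100538 + \frac{151}{19680}\right) 5265119 = \left(- \frac{80698587689}{19680}\right) 5265119 = - \frac{424887667314519991}{19680}$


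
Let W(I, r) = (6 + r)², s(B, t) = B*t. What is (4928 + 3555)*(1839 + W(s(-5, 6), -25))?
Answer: 18662600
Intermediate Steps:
(4928 + 3555)*(1839 + W(s(-5, 6), -25)) = (4928 + 3555)*(1839 + (6 - 25)²) = 8483*(1839 + (-19)²) = 8483*(1839 + 361) = 8483*2200 = 18662600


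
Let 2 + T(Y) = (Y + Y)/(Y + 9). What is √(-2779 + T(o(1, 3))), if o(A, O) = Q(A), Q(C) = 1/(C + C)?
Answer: I*√1003903/19 ≈ 52.734*I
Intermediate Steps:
Q(C) = 1/(2*C)
o(A, O) = 1/(2*A)
T(Y) = -2 + 2*Y/(9 + Y) (T(Y) = -2 + (Y + Y)/(Y + 9) = -2 + (2*Y)/(9 + Y) = -2 + 2*Y/(9 + Y))
√(-2779 + T(o(1, 3))) = √(-2779 - 18/(9 + (½)/1)) = √(-2779 - 18/(9 + (½)*1)) = √(-2779 - 18/(9 + ½)) = √(-2779 - 18/19/2) = √(-2779 - 18*2/19) = √(-2779 - 36/19) = √(-52837/19) = I*√1003903/19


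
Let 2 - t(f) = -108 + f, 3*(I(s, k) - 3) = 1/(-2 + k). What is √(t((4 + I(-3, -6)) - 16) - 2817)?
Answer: I*√388506/12 ≈ 51.942*I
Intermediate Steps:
I(s, k) = 3 + 1/(3*(-2 + k))
t(f) = 110 - f (t(f) = 2 - (-108 + f) = 2 + (108 - f) = 110 - f)
√(t((4 + I(-3, -6)) - 16) - 2817) = √((110 - ((4 + (-17 + 9*(-6))/(3*(-2 - 6))) - 16)) - 2817) = √((110 - ((4 + (⅓)*(-17 - 54)/(-8)) - 16)) - 2817) = √((110 - ((4 + (⅓)*(-⅛)*(-71)) - 16)) - 2817) = √((110 - ((4 + 71/24) - 16)) - 2817) = √((110 - (167/24 - 16)) - 2817) = √((110 - 1*(-217/24)) - 2817) = √((110 + 217/24) - 2817) = √(2857/24 - 2817) = √(-64751/24) = I*√388506/12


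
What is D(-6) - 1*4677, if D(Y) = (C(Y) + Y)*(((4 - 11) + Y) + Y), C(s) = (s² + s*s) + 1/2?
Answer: -11881/2 ≈ -5940.5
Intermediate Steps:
C(s) = ½ + 2*s² (C(s) = (s² + s²) + ½ = 2*s² + ½ = ½ + 2*s²)
D(Y) = (-7 + 2*Y)*(½ + Y + 2*Y²) (D(Y) = ((½ + 2*Y²) + Y)*(((4 - 11) + Y) + Y) = (½ + Y + 2*Y²)*((-7 + Y) + Y) = (½ + Y + 2*Y²)*(-7 + 2*Y) = (-7 + 2*Y)*(½ + Y + 2*Y²))
D(-6) - 1*4677 = (-7/2 - 12*(-6)² - 6*(-6) + 4*(-6)³) - 1*4677 = (-7/2 - 12*36 + 36 + 4*(-216)) - 4677 = (-7/2 - 432 + 36 - 864) - 4677 = -2527/2 - 4677 = -11881/2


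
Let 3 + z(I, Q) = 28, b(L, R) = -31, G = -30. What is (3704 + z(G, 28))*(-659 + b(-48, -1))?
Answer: -2573010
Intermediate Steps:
z(I, Q) = 25 (z(I, Q) = -3 + 28 = 25)
(3704 + z(G, 28))*(-659 + b(-48, -1)) = (3704 + 25)*(-659 - 31) = 3729*(-690) = -2573010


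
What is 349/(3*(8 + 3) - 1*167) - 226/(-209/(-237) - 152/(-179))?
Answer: -1310366947/9840290 ≈ -133.16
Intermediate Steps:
349/(3*(8 + 3) - 1*167) - 226/(-209/(-237) - 152/(-179)) = 349/(3*11 - 167) - 226/(-209*(-1/237) - 152*(-1/179)) = 349/(33 - 167) - 226/(209/237 + 152/179) = 349/(-134) - 226/73435/42423 = 349*(-1/134) - 226*42423/73435 = -349/134 - 9587598/73435 = -1310366947/9840290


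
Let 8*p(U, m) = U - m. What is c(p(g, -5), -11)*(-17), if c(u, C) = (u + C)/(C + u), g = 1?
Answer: -17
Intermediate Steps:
p(U, m) = -m/8 + U/8 (p(U, m) = (U - m)/8 = -m/8 + U/8)
c(u, C) = 1 (c(u, C) = (C + u)/(C + u) = 1)
c(p(g, -5), -11)*(-17) = 1*(-17) = -17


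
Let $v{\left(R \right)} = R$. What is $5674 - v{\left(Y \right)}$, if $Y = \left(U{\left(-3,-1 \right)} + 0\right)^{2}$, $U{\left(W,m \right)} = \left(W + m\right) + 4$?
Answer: $5674$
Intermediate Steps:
$U{\left(W,m \right)} = 4 + W + m$
$Y = 0$ ($Y = \left(\left(4 - 3 - 1\right) + 0\right)^{2} = \left(0 + 0\right)^{2} = 0^{2} = 0$)
$5674 - v{\left(Y \right)} = 5674 - 0 = 5674 + 0 = 5674$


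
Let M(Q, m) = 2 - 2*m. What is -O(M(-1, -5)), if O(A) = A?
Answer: -12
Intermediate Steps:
-O(M(-1, -5)) = -(2 - 2*(-5)) = -(2 + 10) = -1*12 = -12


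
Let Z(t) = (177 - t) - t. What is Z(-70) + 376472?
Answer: 376789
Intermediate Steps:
Z(t) = 177 - 2*t
Z(-70) + 376472 = (177 - 2*(-70)) + 376472 = (177 + 140) + 376472 = 317 + 376472 = 376789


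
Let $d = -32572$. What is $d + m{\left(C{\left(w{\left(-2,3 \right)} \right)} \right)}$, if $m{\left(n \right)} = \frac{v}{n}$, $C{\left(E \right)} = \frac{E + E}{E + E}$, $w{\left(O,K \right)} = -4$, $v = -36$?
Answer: $-32608$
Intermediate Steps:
$C{\left(E \right)} = 1$ ($C{\left(E \right)} = \frac{2 E}{2 E} = 2 E \frac{1}{2 E} = 1$)
$m{\left(n \right)} = - \frac{36}{n}$
$d + m{\left(C{\left(w{\left(-2,3 \right)} \right)} \right)} = -32572 - \frac{36}{1} = -32572 - 36 = -32608$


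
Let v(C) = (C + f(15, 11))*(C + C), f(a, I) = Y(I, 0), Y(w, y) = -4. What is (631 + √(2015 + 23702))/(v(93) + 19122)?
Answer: 631/35676 + √25717/35676 ≈ 0.022182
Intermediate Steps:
f(a, I) = -4
v(C) = 2*C*(-4 + C) (v(C) = (C - 4)*(C + C) = (-4 + C)*(2*C) = 2*C*(-4 + C))
(631 + √(2015 + 23702))/(v(93) + 19122) = (631 + √(2015 + 23702))/(2*93*(-4 + 93) + 19122) = (631 + √25717)/(2*93*89 + 19122) = (631 + √25717)/(16554 + 19122) = (631 + √25717)/35676 = (631 + √25717)*(1/35676) = 631/35676 + √25717/35676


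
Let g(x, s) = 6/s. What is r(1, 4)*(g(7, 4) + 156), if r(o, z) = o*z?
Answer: 630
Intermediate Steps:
r(1, 4)*(g(7, 4) + 156) = (1*4)*(6/4 + 156) = 4*(6*(1/4) + 156) = 4*(3/2 + 156) = 4*(315/2) = 630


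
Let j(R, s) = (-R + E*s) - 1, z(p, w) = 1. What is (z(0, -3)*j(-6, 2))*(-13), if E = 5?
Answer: -195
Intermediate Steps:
j(R, s) = -1 - R + 5*s (j(R, s) = (-R + 5*s) - 1 = -1 - R + 5*s)
(z(0, -3)*j(-6, 2))*(-13) = (1*(-1 - 1*(-6) + 5*2))*(-13) = (1*(-1 + 6 + 10))*(-13) = (1*15)*(-13) = 15*(-13) = -195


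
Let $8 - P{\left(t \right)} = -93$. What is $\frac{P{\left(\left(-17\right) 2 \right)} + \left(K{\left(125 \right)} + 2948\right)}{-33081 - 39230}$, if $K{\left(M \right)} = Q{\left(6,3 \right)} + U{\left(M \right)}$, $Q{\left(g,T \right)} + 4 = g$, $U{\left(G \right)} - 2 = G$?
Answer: $- \frac{3178}{72311} \approx -0.043949$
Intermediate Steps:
$U{\left(G \right)} = 2 + G$
$P{\left(t \right)} = 101$ ($P{\left(t \right)} = 8 - -93 = 8 + 93 = 101$)
$Q{\left(g,T \right)} = -4 + g$
$K{\left(M \right)} = 4 + M$ ($K{\left(M \right)} = \left(-4 + 6\right) + \left(2 + M\right) = 2 + \left(2 + M\right) = 4 + M$)
$\frac{P{\left(\left(-17\right) 2 \right)} + \left(K{\left(125 \right)} + 2948\right)}{-33081 - 39230} = \frac{101 + \left(\left(4 + 125\right) + 2948\right)}{-33081 - 39230} = \frac{101 + \left(129 + 2948\right)}{-72311} = \left(101 + 3077\right) \left(- \frac{1}{72311}\right) = 3178 \left(- \frac{1}{72311}\right) = - \frac{3178}{72311}$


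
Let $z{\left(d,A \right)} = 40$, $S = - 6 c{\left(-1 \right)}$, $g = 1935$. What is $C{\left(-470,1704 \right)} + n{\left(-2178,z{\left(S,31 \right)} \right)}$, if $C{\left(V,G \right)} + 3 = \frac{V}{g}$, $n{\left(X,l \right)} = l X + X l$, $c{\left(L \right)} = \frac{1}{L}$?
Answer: $- \frac{67432135}{387} \approx -1.7424 \cdot 10^{5}$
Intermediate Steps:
$S = 6$ ($S = - \frac{6}{-1} = \left(-6\right) \left(-1\right) = 6$)
$n{\left(X,l \right)} = 2 X l$ ($n{\left(X,l \right)} = X l + X l = 2 X l$)
$C{\left(V,G \right)} = -3 + \frac{V}{1935}$
$C{\left(-470,1704 \right)} + n{\left(-2178,z{\left(S,31 \right)} \right)} = \left(-3 + \frac{1}{1935} \left(-470\right)\right) + 2 \left(-2178\right) 40 = \left(-3 - \frac{94}{387}\right) - 174240 = - \frac{1255}{387} - 174240 = - \frac{67432135}{387}$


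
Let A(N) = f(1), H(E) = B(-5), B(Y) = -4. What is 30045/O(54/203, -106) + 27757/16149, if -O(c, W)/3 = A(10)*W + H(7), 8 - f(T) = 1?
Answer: 182438957/12047154 ≈ 15.144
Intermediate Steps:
H(E) = -4
f(T) = 7 (f(T) = 8 - 1*1 = 8 - 1 = 7)
A(N) = 7
O(c, W) = 12 - 21*W (O(c, W) = -3*(7*W - 4) = -3*(-4 + 7*W) = 12 - 21*W)
30045/O(54/203, -106) + 27757/16149 = 30045/(12 - 21*(-106)) + 27757/16149 = 30045/(12 + 2226) + 27757*(1/16149) = 30045/2238 + 27757/16149 = 30045*(1/2238) + 27757/16149 = 10015/746 + 27757/16149 = 182438957/12047154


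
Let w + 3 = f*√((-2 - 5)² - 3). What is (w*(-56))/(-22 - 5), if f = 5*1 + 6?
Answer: -56/9 + 616*√46/27 ≈ 148.52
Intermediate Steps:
f = 11 (f = 5 + 6 = 11)
w = -3 + 11*√46 (w = -3 + 11*√((-2 - 5)² - 3) = -3 + 11*√((-7)² - 3) = -3 + 11*√(49 - 3) = -3 + 11*√46 ≈ 71.606)
(w*(-56))/(-22 - 5) = ((-3 + 11*√46)*(-56))/(-22 - 5) = (168 - 616*√46)/(-27) = (168 - 616*√46)*(-1/27) = -56/9 + 616*√46/27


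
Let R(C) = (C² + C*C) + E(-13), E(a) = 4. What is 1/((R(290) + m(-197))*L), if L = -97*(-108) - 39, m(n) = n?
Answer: 1/1753489059 ≈ 5.7029e-10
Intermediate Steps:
R(C) = 4 + 2*C² (R(C) = (C² + C*C) + 4 = (C² + C²) + 4 = 2*C² + 4 = 4 + 2*C²)
L = 10437 (L = 10476 - 39 = 10437)
1/((R(290) + m(-197))*L) = 1/(((4 + 2*290²) - 197)*10437) = (1/10437)/((4 + 2*84100) - 197) = (1/10437)/((4 + 168200) - 197) = (1/10437)/(168204 - 197) = (1/10437)/168007 = (1/168007)*(1/10437) = 1/1753489059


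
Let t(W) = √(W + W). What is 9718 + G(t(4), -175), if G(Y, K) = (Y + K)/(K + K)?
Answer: 19437/2 - √2/175 ≈ 9718.5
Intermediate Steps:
t(W) = √2*√W (t(W) = √(2*W) = √2*√W)
G(Y, K) = (K + Y)/(2*K) (G(Y, K) = (K + Y)/((2*K)) = (K + Y)*(1/(2*K)) = (K + Y)/(2*K))
9718 + G(t(4), -175) = 9718 + (½)*(-175 + √2*√4)/(-175) = 9718 + (½)*(-1/175)*(-175 + √2*2) = 9718 + (½)*(-1/175)*(-175 + 2*√2) = 9718 + (½ - √2/175) = 19437/2 - √2/175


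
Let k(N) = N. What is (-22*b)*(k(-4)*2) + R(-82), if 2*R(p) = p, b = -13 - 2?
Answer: -2681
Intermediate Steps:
b = -15
R(p) = p/2
(-22*b)*(k(-4)*2) + R(-82) = (-22*(-15))*(-4*2) + (½)*(-82) = 330*(-8) - 41 = -2640 - 41 = -2681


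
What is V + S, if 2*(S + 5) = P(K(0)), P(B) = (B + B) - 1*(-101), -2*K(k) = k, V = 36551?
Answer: 73193/2 ≈ 36597.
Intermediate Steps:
K(k) = -k/2
P(B) = 101 + 2*B (P(B) = 2*B + 101 = 101 + 2*B)
S = 91/2 (S = -5 + (101 + 2*(-½*0))/2 = -5 + (101 + 2*0)/2 = -5 + (101 + 0)/2 = -5 + (½)*101 = -5 + 101/2 = 91/2 ≈ 45.500)
V + S = 36551 + 91/2 = 73193/2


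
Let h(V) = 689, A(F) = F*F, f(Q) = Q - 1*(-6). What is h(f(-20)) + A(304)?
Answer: 93105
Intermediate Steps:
f(Q) = 6 + Q (f(Q) = Q + 6 = 6 + Q)
A(F) = F**2
h(f(-20)) + A(304) = 689 + 304**2 = 689 + 92416 = 93105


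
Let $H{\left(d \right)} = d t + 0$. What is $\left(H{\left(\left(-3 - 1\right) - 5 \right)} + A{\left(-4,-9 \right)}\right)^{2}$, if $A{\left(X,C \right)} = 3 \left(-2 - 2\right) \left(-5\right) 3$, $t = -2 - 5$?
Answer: $59049$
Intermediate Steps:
$t = -7$ ($t = -2 - 5 = -7$)
$A{\left(X,C \right)} = 180$ ($A{\left(X,C \right)} = 3 \left(-4\right) \left(-5\right) 3 = \left(-12\right) \left(-5\right) 3 = 60 \cdot 3 = 180$)
$H{\left(d \right)} = - 7 d$ ($H{\left(d \right)} = d \left(-7\right) + 0 = - 7 d + 0 = - 7 d$)
$\left(H{\left(\left(-3 - 1\right) - 5 \right)} + A{\left(-4,-9 \right)}\right)^{2} = \left(- 7 \left(\left(-3 - 1\right) - 5\right) + 180\right)^{2} = \left(- 7 \left(-4 - 5\right) + 180\right)^{2} = \left(\left(-7\right) \left(-9\right) + 180\right)^{2} = \left(63 + 180\right)^{2} = 243^{2} = 59049$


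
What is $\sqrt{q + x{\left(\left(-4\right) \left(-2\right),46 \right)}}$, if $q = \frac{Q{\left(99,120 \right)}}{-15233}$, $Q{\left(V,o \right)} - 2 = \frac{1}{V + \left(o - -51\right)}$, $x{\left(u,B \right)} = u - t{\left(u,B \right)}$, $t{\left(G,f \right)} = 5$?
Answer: $\frac{\sqrt{5638428991110}}{1370970} \approx 1.732$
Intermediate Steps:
$x{\left(u,B \right)} = -5 + u$ ($x{\left(u,B \right)} = u - 5 = -5 + u$)
$Q{\left(V,o \right)} = 2 + \frac{1}{51 + V + o}$ ($Q{\left(V,o \right)} = 2 + \frac{1}{V + \left(o - -51\right)} = 2 + \frac{1}{V + \left(o + 51\right)} = 2 + \frac{1}{V + \left(51 + o\right)} = 2 + \frac{1}{51 + V + o}$)
$q = - \frac{541}{4112910}$ ($q = \frac{\frac{1}{51 + 99 + 120} \left(103 + 2 \cdot 99 + 2 \cdot 120\right)}{-15233} = \frac{103 + 198 + 240}{270} \left(- \frac{1}{15233}\right) = \frac{1}{270} \cdot 541 \left(- \frac{1}{15233}\right) = \frac{541}{270} \left(- \frac{1}{15233}\right) = - \frac{541}{4112910} \approx -0.00013154$)
$\sqrt{q + x{\left(\left(-4\right) \left(-2\right),46 \right)}} = \sqrt{- \frac{541}{4112910} - -3} = \sqrt{- \frac{541}{4112910} + \left(-5 + 8\right)} = \sqrt{- \frac{541}{4112910} + 3} = \sqrt{\frac{12338189}{4112910}} = \frac{\sqrt{5638428991110}}{1370970}$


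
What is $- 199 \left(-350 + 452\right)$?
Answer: $-20298$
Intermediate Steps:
$- 199 \left(-350 + 452\right) = \left(-199\right) 102 = -20298$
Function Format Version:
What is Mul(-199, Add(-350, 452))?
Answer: -20298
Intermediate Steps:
Mul(-199, Add(-350, 452)) = Mul(-199, 102) = -20298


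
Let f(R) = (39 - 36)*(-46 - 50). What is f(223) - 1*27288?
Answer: -27576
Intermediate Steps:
f(R) = -288 (f(R) = 3*(-96) = -288)
f(223) - 1*27288 = -288 - 1*27288 = -288 - 27288 = -27576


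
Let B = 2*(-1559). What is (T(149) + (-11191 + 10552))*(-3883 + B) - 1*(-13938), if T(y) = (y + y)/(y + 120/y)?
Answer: 99856347815/22321 ≈ 4.4736e+6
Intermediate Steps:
B = -3118
T(y) = 2*y/(y + 120/y) (T(y) = (2*y)/(y + 120/y) = 2*y/(y + 120/y))
(T(149) + (-11191 + 10552))*(-3883 + B) - 1*(-13938) = (2*149²/(120 + 149²) + (-11191 + 10552))*(-3883 - 3118) - 1*(-13938) = (2*22201/(120 + 22201) - 639)*(-7001) + 13938 = (2*22201/22321 - 639)*(-7001) + 13938 = (2*22201*(1/22321) - 639)*(-7001) + 13938 = (44402/22321 - 639)*(-7001) + 13938 = -14218717/22321*(-7001) + 13938 = 99545237717/22321 + 13938 = 99856347815/22321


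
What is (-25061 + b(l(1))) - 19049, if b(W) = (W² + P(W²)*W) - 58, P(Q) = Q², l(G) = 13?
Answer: 327294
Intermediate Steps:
b(W) = -58 + W² + W⁵ (b(W) = (W² + (W²)²*W) - 58 = (W² + W⁴*W) - 58 = (W² + W⁵) - 58 = -58 + W² + W⁵)
(-25061 + b(l(1))) - 19049 = (-25061 + (-58 + 13² + 13⁵)) - 19049 = (-25061 + (-58 + 169 + 371293)) - 19049 = (-25061 + 371404) - 19049 = 346343 - 19049 = 327294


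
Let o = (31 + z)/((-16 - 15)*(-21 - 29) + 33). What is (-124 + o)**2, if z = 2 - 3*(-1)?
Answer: 38516417536/2505889 ≈ 15370.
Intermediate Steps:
z = 5 (z = 2 + 3 = 5)
o = 36/1583 (o = (31 + 5)/((-16 - 15)*(-21 - 29) + 33) = 36/(-31*(-50) + 33) = 36/(1550 + 33) = 36/1583 ≈ 0.022742)
(-124 + o)**2 = (-124 + 36/1583)**2 = (-196256/1583)**2 = 38516417536/2505889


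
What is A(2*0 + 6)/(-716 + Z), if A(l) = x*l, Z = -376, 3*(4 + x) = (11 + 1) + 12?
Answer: -2/91 ≈ -0.021978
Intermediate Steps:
x = 4 (x = -4 + ((11 + 1) + 12)/3 = -4 + (12 + 12)/3 = -4 + (1/3)*24 = -4 + 8 = 4)
A(l) = 4*l
A(2*0 + 6)/(-716 + Z) = (4*(2*0 + 6))/(-716 - 376) = (4*(0 + 6))/(-1092) = (4*6)*(-1/1092) = 24*(-1/1092) = -2/91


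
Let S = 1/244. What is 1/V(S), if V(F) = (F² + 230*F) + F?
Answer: 59536/56365 ≈ 1.0563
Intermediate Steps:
S = 1/244 ≈ 0.0040984
V(F) = F² + 231*F
1/V(S) = 1/((231 + 1/244)/244) = 1/((1/244)*(56365/244)) = 1/(56365/59536) = 59536/56365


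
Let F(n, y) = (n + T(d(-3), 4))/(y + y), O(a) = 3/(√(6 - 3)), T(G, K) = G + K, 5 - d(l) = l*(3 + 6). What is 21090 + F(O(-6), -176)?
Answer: 1855911/88 - √3/352 ≈ 21090.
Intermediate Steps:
d(l) = 5 - 9*l (d(l) = 5 - l*(3 + 6) = 5 - l*9 = 5 - 9*l)
O(a) = √3 (O(a) = 3/(√3) = 3*(√3/3) = √3)
F(n, y) = (36 + n)/(2*y) (F(n, y) = (n + ((5 - 9*(-3)) + 4))/(y + y) = (n + ((5 + 27) + 4))/((2*y)) = (n + (32 + 4))*(1/(2*y)) = (n + 36)*(1/(2*y)) = (36 + n)*(1/(2*y)) = (36 + n)/(2*y))
21090 + F(O(-6), -176) = 21090 + (½)*(36 + √3)/(-176) = 21090 + (½)*(-1/176)*(36 + √3) = 21090 + (-9/88 - √3/352) = 1855911/88 - √3/352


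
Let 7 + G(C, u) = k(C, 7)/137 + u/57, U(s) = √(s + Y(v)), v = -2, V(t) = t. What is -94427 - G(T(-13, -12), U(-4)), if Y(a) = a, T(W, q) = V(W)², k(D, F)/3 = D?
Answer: -12936047/137 - I*√6/57 ≈ -94424.0 - 0.042974*I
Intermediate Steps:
k(D, F) = 3*D
T(W, q) = W²
U(s) = √(-2 + s) (U(s) = √(s - 2) = √(-2 + s))
G(C, u) = -7 + u/57 + 3*C/137 (G(C, u) = -7 + ((3*C)/137 + u/57) = -7 + ((3*C)*(1/137) + u*(1/57)) = -7 + (3*C/137 + u/57) = -7 + (u/57 + 3*C/137) = -7 + u/57 + 3*C/137)
-94427 - G(T(-13, -12), U(-4)) = -94427 - (-7 + √(-2 - 4)/57 + (3/137)*(-13)²) = -94427 - (-7 + √(-6)/57 + (3/137)*169) = -94427 - (-7 + (I*√6)/57 + 507/137) = -94427 - (-7 + I*√6/57 + 507/137) = -94427 - (-452/137 + I*√6/57) = -94427 + (452/137 - I*√6/57) = -12936047/137 - I*√6/57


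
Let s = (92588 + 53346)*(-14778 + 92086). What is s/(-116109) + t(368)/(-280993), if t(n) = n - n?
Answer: -1611695096/16587 ≈ -97166.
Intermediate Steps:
s = 11281865672 (s = 145934*77308 = 11281865672)
t(n) = 0
s/(-116109) + t(368)/(-280993) = 11281865672/(-116109) + 0/(-280993) = 11281865672*(-1/116109) + 0*(-1/280993) = -1611695096/16587 + 0 = -1611695096/16587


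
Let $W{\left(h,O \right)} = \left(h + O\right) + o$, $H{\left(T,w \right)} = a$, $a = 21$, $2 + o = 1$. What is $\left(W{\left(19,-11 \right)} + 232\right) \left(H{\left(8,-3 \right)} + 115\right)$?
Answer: $32504$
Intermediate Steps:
$o = -1$ ($o = -2 + 1 = -1$)
$H{\left(T,w \right)} = 21$
$W{\left(h,O \right)} = -1 + O + h$ ($W{\left(h,O \right)} = \left(h + O\right) - 1 = \left(O + h\right) - 1 = -1 + O + h$)
$\left(W{\left(19,-11 \right)} + 232\right) \left(H{\left(8,-3 \right)} + 115\right) = \left(\left(-1 - 11 + 19\right) + 232\right) \left(21 + 115\right) = \left(7 + 232\right) 136 = 239 \cdot 136 = 32504$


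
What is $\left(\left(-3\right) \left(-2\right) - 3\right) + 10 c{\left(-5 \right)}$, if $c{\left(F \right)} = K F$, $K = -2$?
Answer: $103$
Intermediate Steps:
$c{\left(F \right)} = - 2 F$
$\left(\left(-3\right) \left(-2\right) - 3\right) + 10 c{\left(-5 \right)} = \left(\left(-3\right) \left(-2\right) - 3\right) + 10 \left(\left(-2\right) \left(-5\right)\right) = \left(6 - 3\right) + 10 \cdot 10 = 3 + 100 = 103$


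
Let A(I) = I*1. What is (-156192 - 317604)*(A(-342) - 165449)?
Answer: 78551112636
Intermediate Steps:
A(I) = I
(-156192 - 317604)*(A(-342) - 165449) = (-156192 - 317604)*(-342 - 165449) = -473796*(-165791) = 78551112636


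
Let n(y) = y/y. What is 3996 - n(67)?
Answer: 3995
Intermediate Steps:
n(y) = 1
3996 - n(67) = 3996 - 1*1 = 3996 - 1 = 3995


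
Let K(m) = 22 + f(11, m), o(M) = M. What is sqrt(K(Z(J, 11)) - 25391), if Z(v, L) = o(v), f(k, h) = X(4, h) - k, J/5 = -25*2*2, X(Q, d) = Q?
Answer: 4*I*sqrt(1586) ≈ 159.3*I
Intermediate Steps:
J = -500 (J = 5*(-25*2*2) = 5*(-5*10*2) = 5*(-50*2) = 5*(-100) = -500)
f(k, h) = 4 - k
Z(v, L) = v
K(m) = 15 (K(m) = 22 + (4 - 1*11) = 22 + (4 - 11) = 22 - 7 = 15)
sqrt(K(Z(J, 11)) - 25391) = sqrt(15 - 25391) = sqrt(-25376) = 4*I*sqrt(1586)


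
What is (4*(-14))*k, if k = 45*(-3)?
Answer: 7560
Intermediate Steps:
k = -135
(4*(-14))*k = (4*(-14))*(-135) = -56*(-135) = 7560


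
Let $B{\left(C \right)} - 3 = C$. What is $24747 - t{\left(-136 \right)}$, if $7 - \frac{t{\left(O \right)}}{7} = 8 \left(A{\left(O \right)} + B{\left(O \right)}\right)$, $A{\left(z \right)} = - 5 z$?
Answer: $55330$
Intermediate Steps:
$B{\left(C \right)} = 3 + C$
$t{\left(O \right)} = -119 + 224 O$ ($t{\left(O \right)} = 49 - 7 \cdot 8 \left(- 5 O + \left(3 + O\right)\right) = 49 - 7 \cdot 8 \left(3 - 4 O\right) = 49 - 7 \left(24 - 32 O\right) = 49 + \left(-168 + 224 O\right) = -119 + 224 O$)
$24747 - t{\left(-136 \right)} = 24747 - \left(-119 + 224 \left(-136\right)\right) = 24747 - \left(-119 - 30464\right) = 24747 - -30583 = 24747 + 30583 = 55330$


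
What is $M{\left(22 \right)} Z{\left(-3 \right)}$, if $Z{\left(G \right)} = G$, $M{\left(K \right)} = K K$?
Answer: $-1452$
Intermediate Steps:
$M{\left(K \right)} = K^{2}$
$M{\left(22 \right)} Z{\left(-3 \right)} = 22^{2} \left(-3\right) = 484 \left(-3\right) = -1452$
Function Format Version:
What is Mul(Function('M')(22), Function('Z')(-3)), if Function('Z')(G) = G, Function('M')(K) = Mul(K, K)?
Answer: -1452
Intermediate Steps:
Function('M')(K) = Pow(K, 2)
Mul(Function('M')(22), Function('Z')(-3)) = Mul(Pow(22, 2), -3) = Mul(484, -3) = -1452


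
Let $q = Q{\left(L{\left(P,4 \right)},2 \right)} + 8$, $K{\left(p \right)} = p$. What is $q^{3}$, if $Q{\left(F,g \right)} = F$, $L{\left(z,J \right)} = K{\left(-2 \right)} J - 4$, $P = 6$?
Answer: $-64$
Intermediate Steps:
$L{\left(z,J \right)} = -4 - 2 J$ ($L{\left(z,J \right)} = - 2 J - 4 = -4 - 2 J$)
$q = -4$ ($q = \left(-4 - 8\right) + 8 = -12 + 8 = -4$)
$q^{3} = \left(-4\right)^{3} = -64$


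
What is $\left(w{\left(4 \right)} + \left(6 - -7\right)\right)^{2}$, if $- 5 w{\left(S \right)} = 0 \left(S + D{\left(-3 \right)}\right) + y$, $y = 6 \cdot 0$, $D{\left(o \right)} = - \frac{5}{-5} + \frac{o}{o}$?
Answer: $169$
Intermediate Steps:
$D{\left(o \right)} = 2$ ($D{\left(o \right)} = \left(-5\right) \left(- \frac{1}{5}\right) + 1 = 1 + 1 = 2$)
$y = 0$
$w{\left(S \right)} = 0$ ($w{\left(S \right)} = - \frac{0 \left(S + 2\right) + 0}{5} = - \frac{0 \left(2 + S\right) + 0}{5} = - \frac{0 + 0}{5} = \left(- \frac{1}{5}\right) 0 = 0$)
$\left(w{\left(4 \right)} + \left(6 - -7\right)\right)^{2} = \left(0 + \left(6 - -7\right)\right)^{2} = \left(0 + \left(6 + 7\right)\right)^{2} = \left(0 + 13\right)^{2} = 13^{2} = 169$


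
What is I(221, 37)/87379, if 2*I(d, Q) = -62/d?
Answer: -31/19310759 ≈ -1.6053e-6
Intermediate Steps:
I(d, Q) = -31/d (I(d, Q) = (-62/d)/2 = -31/d)
I(221, 37)/87379 = -31/221/87379 = -31*1/221*(1/87379) = -31/221*1/87379 = -31/19310759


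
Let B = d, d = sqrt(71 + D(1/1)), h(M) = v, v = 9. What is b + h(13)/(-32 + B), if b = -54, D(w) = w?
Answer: -6462/119 - 27*sqrt(2)/476 ≈ -54.383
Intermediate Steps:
h(M) = 9
d = 6*sqrt(2) (d = sqrt(71 + 1/1) = sqrt(71 + 1) = sqrt(72) = 6*sqrt(2) ≈ 8.4853)
B = 6*sqrt(2) ≈ 8.4853
b + h(13)/(-32 + B) = -54 + 9/(-32 + 6*sqrt(2))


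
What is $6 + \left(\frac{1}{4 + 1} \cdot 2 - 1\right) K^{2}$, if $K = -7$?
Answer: $- \frac{117}{5} \approx -23.4$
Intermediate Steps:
$6 + \left(\frac{1}{4 + 1} \cdot 2 - 1\right) K^{2} = 6 + \left(\frac{1}{4 + 1} \cdot 2 - 1\right) \left(-7\right)^{2} = 6 + \left(\frac{1}{5} \cdot 2 - 1\right) 49 = 6 + \left(\frac{2}{5} - 1\right) 49 = 6 - \frac{147}{5} = - \frac{117}{5}$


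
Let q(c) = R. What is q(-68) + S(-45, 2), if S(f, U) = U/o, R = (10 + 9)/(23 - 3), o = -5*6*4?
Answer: 14/15 ≈ 0.93333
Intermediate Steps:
o = -120 (o = -30*4 = -120)
R = 19/20 ≈ 0.95000
q(c) = 19/20
S(f, U) = -U/120 (S(f, U) = U/(-120) = U*(-1/120) = -U/120)
q(-68) + S(-45, 2) = 19/20 - 1/120*2 = 19/20 - 1/60 = 14/15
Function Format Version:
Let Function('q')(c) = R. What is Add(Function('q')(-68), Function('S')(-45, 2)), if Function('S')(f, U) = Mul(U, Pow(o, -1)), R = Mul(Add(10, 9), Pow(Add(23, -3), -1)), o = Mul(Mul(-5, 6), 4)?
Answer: Rational(14, 15) ≈ 0.93333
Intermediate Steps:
o = -120 (o = Mul(-30, 4) = -120)
R = Rational(19, 20) (R = Mul(19, Pow(20, -1)) = Mul(19, Rational(1, 20)) = Rational(19, 20) ≈ 0.95000)
Function('q')(c) = Rational(19, 20)
Function('S')(f, U) = Mul(Rational(-1, 120), U) (Function('S')(f, U) = Mul(U, Pow(-120, -1)) = Mul(U, Rational(-1, 120)) = Mul(Rational(-1, 120), U))
Add(Function('q')(-68), Function('S')(-45, 2)) = Add(Rational(19, 20), Mul(Rational(-1, 120), 2)) = Add(Rational(19, 20), Rational(-1, 60)) = Rational(14, 15)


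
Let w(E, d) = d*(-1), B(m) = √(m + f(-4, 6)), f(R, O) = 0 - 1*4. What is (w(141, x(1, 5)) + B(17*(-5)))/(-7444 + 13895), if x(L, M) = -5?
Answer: 5/6451 + I*√89/6451 ≈ 0.00077507 + 0.0014624*I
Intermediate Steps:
f(R, O) = -4 (f(R, O) = 0 - 4 = -4)
B(m) = √(-4 + m) (B(m) = √(m - 4) = √(-4 + m))
w(E, d) = -d
(w(141, x(1, 5)) + B(17*(-5)))/(-7444 + 13895) = (-1*(-5) + √(-4 + 17*(-5)))/(-7444 + 13895) = (5 + √(-4 - 85))/6451 = (5 + √(-89))*(1/6451) = (5 + I*√89)*(1/6451) = 5/6451 + I*√89/6451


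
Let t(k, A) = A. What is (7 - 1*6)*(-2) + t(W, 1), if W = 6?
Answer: -1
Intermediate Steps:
(7 - 1*6)*(-2) + t(W, 1) = (7 - 1*6)*(-2) + 1 = (7 - 6)*(-2) + 1 = 1*(-2) + 1 = -2 + 1 = -1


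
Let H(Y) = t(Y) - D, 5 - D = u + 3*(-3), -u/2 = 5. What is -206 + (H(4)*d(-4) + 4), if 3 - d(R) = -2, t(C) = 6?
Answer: -292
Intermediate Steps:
u = -10 (u = -2*5 = -10)
d(R) = 5 (d(R) = 3 - 1*(-2) = 3 + 2 = 5)
D = 24 (D = 5 - (-10 + 3*(-3)) = 5 - (-10 - 9) = 5 - 1*(-19) = 5 + 19 = 24)
H(Y) = -18 (H(Y) = 6 - 1*24 = 6 - 24 = -18)
-206 + (H(4)*d(-4) + 4) = -206 + (-18*5 + 4) = -206 + (-90 + 4) = -206 - 86 = -292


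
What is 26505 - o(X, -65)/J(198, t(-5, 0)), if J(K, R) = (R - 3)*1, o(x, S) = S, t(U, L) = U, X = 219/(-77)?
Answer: 211975/8 ≈ 26497.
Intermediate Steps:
X = -219/77 (X = 219*(-1/77) = -219/77 ≈ -2.8442)
J(K, R) = -3 + R (J(K, R) = (-3 + R)*1 = -3 + R)
26505 - o(X, -65)/J(198, t(-5, 0)) = 26505 - (-65)/(-3 - 5) = 26505 - (-65)/(-8) = 26505 - (-65)*(-1)/8 = 26505 - 1*65/8 = 26505 - 65/8 = 211975/8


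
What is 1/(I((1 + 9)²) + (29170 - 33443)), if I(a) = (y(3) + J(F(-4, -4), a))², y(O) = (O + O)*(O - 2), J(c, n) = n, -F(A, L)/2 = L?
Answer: 1/6963 ≈ 0.00014362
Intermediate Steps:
F(A, L) = -2*L
y(O) = 2*O*(-2 + O) (y(O) = (2*O)*(-2 + O) = 2*O*(-2 + O))
I(a) = (6 + a)² (I(a) = (2*3*(-2 + 3) + a)² = (2*3*1 + a)² = (6 + a)²)
1/(I((1 + 9)²) + (29170 - 33443)) = 1/((6 + (1 + 9)²)² + (29170 - 33443)) = 1/((6 + 10²)² - 4273) = 1/((6 + 100)² - 4273) = 1/(106² - 4273) = 1/(11236 - 4273) = 1/6963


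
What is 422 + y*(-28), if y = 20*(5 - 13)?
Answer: 4902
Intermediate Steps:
y = -160 (y = 20*(-8) = -160)
422 + y*(-28) = 422 - 160*(-28) = 422 + 4480 = 4902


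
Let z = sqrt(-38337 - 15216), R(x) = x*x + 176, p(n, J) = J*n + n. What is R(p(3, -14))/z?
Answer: -1697*I*sqrt(53553)/53553 ≈ -7.3331*I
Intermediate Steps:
p(n, J) = n + J*n
R(x) = 176 + x**2 (R(x) = x**2 + 176 = 176 + x**2)
z = I*sqrt(53553) (z = sqrt(-53553) = I*sqrt(53553) ≈ 231.42*I)
R(p(3, -14))/z = (176 + (3*(1 - 14))**2)/((I*sqrt(53553))) = (176 + (3*(-13))**2)*(-I*sqrt(53553)/53553) = (176 + (-39)**2)*(-I*sqrt(53553)/53553) = (176 + 1521)*(-I*sqrt(53553)/53553) = 1697*(-I*sqrt(53553)/53553) = -1697*I*sqrt(53553)/53553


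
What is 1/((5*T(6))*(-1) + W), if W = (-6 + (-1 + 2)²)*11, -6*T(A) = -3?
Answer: -2/115 ≈ -0.017391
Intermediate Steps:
T(A) = ½ (T(A) = -⅙*(-3) = ½)
W = -55 (W = (-6 + 1²)*11 = (-6 + 1)*11 = -5*11 = -55)
1/((5*T(6))*(-1) + W) = 1/((5*(½))*(-1) - 55) = 1/((5/2)*(-1) - 55) = 1/(-5/2 - 55) = 1/(-115/2) = -2/115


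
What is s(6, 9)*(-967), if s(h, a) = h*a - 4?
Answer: -48350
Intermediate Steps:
s(h, a) = -4 + a*h (s(h, a) = a*h - 4 = -4 + a*h)
s(6, 9)*(-967) = (-4 + 9*6)*(-967) = (-4 + 54)*(-967) = 50*(-967) = -48350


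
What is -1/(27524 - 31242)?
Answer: 1/3718 ≈ 0.00026896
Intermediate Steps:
-1/(27524 - 31242) = -1/(-3718) = -1*(-1/3718) = 1/3718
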